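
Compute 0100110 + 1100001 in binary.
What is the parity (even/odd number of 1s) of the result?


0100110 = 38
1100001 = 97
Sum = 135 = 10000111
1s count = 4

even parity (4 ones in 10000111)


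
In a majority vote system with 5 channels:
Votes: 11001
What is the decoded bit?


Ones: 3 out of 5
Threshold: 3

1 (3/5 voted 1)


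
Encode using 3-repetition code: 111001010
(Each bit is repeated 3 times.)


Each bit -> 3 copies

111111111000000111000111000


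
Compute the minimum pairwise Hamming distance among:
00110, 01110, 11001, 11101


Comparing all pairs, minimum distance: 1
Can detect 0 errors, correct 0 errors

1


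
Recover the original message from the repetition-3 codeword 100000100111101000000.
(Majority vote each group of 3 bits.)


Groups: 100, 000, 100, 111, 101, 000, 000
Majority votes: 0001100

0001100


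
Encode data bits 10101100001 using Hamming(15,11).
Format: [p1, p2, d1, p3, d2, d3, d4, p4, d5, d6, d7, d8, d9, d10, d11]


Parity bits: p1=1, p2=0, p3=0, p4=1

101001011100001


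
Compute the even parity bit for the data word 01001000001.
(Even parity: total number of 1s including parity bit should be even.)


Number of 1s in data: 3
Parity bit: 1

1


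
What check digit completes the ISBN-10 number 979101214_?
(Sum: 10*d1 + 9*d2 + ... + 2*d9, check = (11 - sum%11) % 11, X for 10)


Weighted sum: 256
256 mod 11 = 3

Check digit: 8


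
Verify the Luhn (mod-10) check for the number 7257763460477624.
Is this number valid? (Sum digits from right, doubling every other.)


Luhn sum = 73
73 mod 10 = 3

Invalid (Luhn sum mod 10 = 3)


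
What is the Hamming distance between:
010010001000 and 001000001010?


XOR: 011010000010
Count of 1s: 4

4


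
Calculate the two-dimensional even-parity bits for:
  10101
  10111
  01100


Row parities: 100
Column parities: 01110

Row P: 100, Col P: 01110, Corner: 1


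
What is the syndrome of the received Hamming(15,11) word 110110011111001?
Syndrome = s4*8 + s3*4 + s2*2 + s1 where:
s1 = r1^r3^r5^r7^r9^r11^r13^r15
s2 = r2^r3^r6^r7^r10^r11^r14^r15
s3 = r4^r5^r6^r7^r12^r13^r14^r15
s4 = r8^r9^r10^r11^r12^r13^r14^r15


s1=1, s2=0, s3=0, s4=0

Syndrome = 1 (error at position 1)


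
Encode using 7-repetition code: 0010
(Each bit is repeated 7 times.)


Each bit -> 7 copies

0000000000000011111110000000


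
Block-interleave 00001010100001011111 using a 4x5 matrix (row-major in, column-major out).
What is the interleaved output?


Matrix:
  00001
  01010
  00010
  11111
Read columns: 00010101000101111001

00010101000101111001


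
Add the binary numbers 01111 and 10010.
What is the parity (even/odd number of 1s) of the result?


01111 = 15
10010 = 18
Sum = 33 = 100001
1s count = 2

even parity (2 ones in 100001)


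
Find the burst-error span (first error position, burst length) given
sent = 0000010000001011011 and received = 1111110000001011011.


XOR: 1111100000000000000

Burst at position 0, length 5


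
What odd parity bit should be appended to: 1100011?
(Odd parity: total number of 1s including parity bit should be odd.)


Number of 1s in data: 4
Parity bit: 1

1


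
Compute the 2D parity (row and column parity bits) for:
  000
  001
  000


Row parities: 010
Column parities: 001

Row P: 010, Col P: 001, Corner: 1


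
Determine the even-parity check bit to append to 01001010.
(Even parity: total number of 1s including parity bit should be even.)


Number of 1s in data: 3
Parity bit: 1

1


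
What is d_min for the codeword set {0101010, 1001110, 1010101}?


Comparing all pairs, minimum distance: 3
Can detect 2 errors, correct 1 errors

3


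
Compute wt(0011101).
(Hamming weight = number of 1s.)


Counting 1s in 0011101

4


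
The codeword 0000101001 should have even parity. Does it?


Number of 1s: 3

No, parity error (3 ones)


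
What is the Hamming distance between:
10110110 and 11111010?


XOR: 01001100
Count of 1s: 3

3


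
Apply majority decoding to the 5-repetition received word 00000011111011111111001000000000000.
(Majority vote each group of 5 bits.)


Groups: 00000, 01111, 10111, 11111, 00100, 00000, 00000
Majority votes: 0111000

0111000


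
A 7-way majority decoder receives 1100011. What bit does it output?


Ones: 4 out of 7
Threshold: 4

1 (4/7 voted 1)


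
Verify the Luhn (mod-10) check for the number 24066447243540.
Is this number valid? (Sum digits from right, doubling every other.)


Luhn sum = 63
63 mod 10 = 3

Invalid (Luhn sum mod 10 = 3)


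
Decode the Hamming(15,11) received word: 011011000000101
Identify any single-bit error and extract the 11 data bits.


Syndrome = 0: no error detected

Data: 11100000101 (no errors)


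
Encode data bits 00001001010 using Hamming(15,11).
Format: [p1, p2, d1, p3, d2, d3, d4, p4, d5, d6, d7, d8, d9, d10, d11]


Parity bits: p1=1, p2=1, p3=0, p4=1

110000011001010


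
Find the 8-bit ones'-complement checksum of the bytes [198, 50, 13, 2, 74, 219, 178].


Sum = 734 mod 256 = 222
Complement = 33

33


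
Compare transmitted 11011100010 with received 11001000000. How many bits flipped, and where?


XOR: 00010100010

3 error(s) at position(s): 3, 5, 9


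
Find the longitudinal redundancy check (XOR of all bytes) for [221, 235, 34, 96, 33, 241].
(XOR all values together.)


XOR chain: 221 ^ 235 ^ 34 ^ 96 ^ 33 ^ 241 = 164

164


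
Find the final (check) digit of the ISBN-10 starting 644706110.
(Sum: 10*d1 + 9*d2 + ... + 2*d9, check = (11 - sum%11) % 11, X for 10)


Weighted sum: 214
214 mod 11 = 5

Check digit: 6


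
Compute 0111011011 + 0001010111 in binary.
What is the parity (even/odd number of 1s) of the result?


0111011011 = 475
0001010111 = 87
Sum = 562 = 1000110010
1s count = 4

even parity (4 ones in 1000110010)


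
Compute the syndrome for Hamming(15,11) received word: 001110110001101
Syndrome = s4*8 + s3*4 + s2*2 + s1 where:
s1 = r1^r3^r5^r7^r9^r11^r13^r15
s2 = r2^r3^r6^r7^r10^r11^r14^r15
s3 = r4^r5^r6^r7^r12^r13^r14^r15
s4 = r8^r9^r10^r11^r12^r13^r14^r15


s1=1, s2=1, s3=0, s4=0

Syndrome = 3 (error at position 3)


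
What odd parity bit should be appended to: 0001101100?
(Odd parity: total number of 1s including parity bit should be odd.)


Number of 1s in data: 4
Parity bit: 1

1


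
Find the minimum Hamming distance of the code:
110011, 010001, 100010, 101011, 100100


Comparing all pairs, minimum distance: 2
Can detect 1 errors, correct 0 errors

2


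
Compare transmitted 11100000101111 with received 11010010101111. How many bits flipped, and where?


XOR: 00110010000000

3 error(s) at position(s): 2, 3, 6


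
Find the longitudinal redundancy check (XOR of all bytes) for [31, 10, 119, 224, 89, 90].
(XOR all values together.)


XOR chain: 31 ^ 10 ^ 119 ^ 224 ^ 89 ^ 90 = 129

129


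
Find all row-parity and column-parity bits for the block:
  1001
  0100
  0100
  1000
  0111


Row parities: 01111
Column parities: 0110

Row P: 01111, Col P: 0110, Corner: 0


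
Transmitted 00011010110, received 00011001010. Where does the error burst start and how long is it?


XOR: 00000011100

Burst at position 6, length 3


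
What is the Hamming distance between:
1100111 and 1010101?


XOR: 0110010
Count of 1s: 3

3


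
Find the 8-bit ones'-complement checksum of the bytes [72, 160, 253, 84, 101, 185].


Sum = 855 mod 256 = 87
Complement = 168

168


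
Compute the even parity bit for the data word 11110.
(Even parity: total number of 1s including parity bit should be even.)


Number of 1s in data: 4
Parity bit: 0

0


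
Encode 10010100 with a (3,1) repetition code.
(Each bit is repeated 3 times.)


Each bit -> 3 copies

111000000111000111000000


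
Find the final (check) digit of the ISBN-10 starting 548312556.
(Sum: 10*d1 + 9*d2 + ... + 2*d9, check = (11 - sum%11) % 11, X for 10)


Weighted sum: 234
234 mod 11 = 3

Check digit: 8


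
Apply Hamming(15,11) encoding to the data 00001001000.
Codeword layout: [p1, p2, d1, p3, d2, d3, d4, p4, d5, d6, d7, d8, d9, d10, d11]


Parity bits: p1=1, p2=0, p3=1, p4=0

100100001001000


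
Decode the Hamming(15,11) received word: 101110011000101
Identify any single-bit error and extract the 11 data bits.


Syndrome = 0: no error detected

Data: 11001000101 (no errors)


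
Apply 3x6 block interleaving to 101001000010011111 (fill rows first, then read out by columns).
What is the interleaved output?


Matrix:
  101001
  000010
  011111
Read columns: 100001101001011101

100001101001011101


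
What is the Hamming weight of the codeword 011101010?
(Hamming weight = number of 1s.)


Counting 1s in 011101010

5


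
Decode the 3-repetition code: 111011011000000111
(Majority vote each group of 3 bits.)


Groups: 111, 011, 011, 000, 000, 111
Majority votes: 111001

111001


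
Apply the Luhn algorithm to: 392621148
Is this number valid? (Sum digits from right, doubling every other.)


Luhn sum = 38
38 mod 10 = 8

Invalid (Luhn sum mod 10 = 8)


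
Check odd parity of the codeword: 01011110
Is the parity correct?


Number of 1s: 5

Yes, parity is correct (5 ones)


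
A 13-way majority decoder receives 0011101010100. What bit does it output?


Ones: 6 out of 13
Threshold: 7

0 (6/13 voted 1)


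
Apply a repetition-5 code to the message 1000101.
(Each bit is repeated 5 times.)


Each bit -> 5 copies

11111000000000000000111110000011111


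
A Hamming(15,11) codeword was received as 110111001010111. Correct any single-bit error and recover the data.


Syndrome = 10: error at position 10

Data: 01101110111 (corrected bit 10)


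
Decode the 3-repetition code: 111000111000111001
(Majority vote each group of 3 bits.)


Groups: 111, 000, 111, 000, 111, 001
Majority votes: 101010

101010


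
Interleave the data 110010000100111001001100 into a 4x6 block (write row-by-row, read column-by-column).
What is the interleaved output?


Matrix:
  110010
  000100
  111001
  001100
Read columns: 101010100011010110000010

101010100011010110000010


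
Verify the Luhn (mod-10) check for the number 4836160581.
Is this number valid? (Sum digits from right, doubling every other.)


Luhn sum = 49
49 mod 10 = 9

Invalid (Luhn sum mod 10 = 9)


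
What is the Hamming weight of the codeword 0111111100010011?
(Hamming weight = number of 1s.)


Counting 1s in 0111111100010011

10


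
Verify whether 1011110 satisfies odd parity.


Number of 1s: 5

Yes, parity is correct (5 ones)


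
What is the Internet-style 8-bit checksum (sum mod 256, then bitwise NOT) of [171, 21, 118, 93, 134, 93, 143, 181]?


Sum = 954 mod 256 = 186
Complement = 69

69


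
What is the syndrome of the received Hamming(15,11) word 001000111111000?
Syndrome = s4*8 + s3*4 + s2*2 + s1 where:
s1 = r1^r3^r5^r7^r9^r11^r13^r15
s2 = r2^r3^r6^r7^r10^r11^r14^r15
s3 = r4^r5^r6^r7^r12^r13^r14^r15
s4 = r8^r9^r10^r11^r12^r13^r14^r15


s1=0, s2=0, s3=0, s4=1

Syndrome = 8 (error at position 8)


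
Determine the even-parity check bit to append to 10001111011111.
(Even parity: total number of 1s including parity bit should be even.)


Number of 1s in data: 10
Parity bit: 0

0


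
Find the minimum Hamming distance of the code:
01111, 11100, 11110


Comparing all pairs, minimum distance: 1
Can detect 0 errors, correct 0 errors

1


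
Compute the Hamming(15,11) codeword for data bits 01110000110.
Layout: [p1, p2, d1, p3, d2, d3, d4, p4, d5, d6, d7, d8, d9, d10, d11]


Parity bits: p1=1, p2=1, p3=1, p4=0

110111100000110


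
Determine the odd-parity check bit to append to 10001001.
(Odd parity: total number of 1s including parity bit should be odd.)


Number of 1s in data: 3
Parity bit: 0

0


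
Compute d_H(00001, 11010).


XOR: 11011
Count of 1s: 4

4


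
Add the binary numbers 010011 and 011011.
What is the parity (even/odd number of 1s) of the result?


010011 = 19
011011 = 27
Sum = 46 = 101110
1s count = 4

even parity (4 ones in 101110)


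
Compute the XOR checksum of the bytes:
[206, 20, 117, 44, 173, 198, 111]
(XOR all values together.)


XOR chain: 206 ^ 20 ^ 117 ^ 44 ^ 173 ^ 198 ^ 111 = 135

135


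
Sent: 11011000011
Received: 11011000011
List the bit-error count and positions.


XOR: 00000000000

0 errors (received matches sent)


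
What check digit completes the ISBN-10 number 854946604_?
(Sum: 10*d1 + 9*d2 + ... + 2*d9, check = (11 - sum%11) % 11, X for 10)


Weighted sum: 306
306 mod 11 = 9

Check digit: 2


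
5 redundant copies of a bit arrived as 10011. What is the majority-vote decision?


Ones: 3 out of 5
Threshold: 3

1 (3/5 voted 1)


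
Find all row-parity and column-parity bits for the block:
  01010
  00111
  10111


Row parities: 010
Column parities: 11010

Row P: 010, Col P: 11010, Corner: 1


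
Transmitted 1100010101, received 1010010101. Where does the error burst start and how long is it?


XOR: 0110000000

Burst at position 1, length 2


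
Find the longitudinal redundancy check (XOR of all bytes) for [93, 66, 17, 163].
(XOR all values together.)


XOR chain: 93 ^ 66 ^ 17 ^ 163 = 173

173


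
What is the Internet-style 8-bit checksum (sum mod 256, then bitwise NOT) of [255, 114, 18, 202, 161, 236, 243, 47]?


Sum = 1276 mod 256 = 252
Complement = 3

3


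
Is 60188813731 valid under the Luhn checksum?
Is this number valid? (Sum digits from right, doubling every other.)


Luhn sum = 50
50 mod 10 = 0

Valid (Luhn sum mod 10 = 0)


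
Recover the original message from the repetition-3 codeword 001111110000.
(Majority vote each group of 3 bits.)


Groups: 001, 111, 110, 000
Majority votes: 0110

0110


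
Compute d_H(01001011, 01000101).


XOR: 00001110
Count of 1s: 3

3


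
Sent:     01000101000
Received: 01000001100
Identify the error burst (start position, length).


XOR: 00000100100

Burst at position 5, length 4


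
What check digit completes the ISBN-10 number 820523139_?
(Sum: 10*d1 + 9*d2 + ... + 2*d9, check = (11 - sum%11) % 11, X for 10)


Weighted sum: 191
191 mod 11 = 4

Check digit: 7


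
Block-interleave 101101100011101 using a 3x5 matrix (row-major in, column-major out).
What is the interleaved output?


Matrix:
  10110
  11000
  11101
Read columns: 111011101100001

111011101100001


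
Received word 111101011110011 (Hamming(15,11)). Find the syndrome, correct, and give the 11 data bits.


Syndrome = 3: error at position 3

Data: 00101110011 (corrected bit 3)


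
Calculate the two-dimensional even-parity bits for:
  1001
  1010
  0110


Row parities: 000
Column parities: 0101

Row P: 000, Col P: 0101, Corner: 0


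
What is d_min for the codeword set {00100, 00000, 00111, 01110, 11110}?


Comparing all pairs, minimum distance: 1
Can detect 0 errors, correct 0 errors

1


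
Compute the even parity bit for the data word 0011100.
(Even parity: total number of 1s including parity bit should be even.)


Number of 1s in data: 3
Parity bit: 1

1


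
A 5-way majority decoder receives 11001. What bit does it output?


Ones: 3 out of 5
Threshold: 3

1 (3/5 voted 1)


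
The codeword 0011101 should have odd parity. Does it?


Number of 1s: 4

No, parity error (4 ones)


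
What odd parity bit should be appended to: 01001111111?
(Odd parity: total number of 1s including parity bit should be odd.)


Number of 1s in data: 8
Parity bit: 1

1


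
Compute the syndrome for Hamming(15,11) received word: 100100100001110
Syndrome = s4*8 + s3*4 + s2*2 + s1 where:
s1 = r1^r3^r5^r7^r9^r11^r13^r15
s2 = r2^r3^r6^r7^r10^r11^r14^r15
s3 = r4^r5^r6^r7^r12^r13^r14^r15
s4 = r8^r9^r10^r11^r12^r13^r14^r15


s1=1, s2=0, s3=1, s4=1

Syndrome = 13 (error at position 13)


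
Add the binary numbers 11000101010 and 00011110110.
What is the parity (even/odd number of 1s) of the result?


11000101010 = 1578
00011110110 = 246
Sum = 1824 = 11100100000
1s count = 4

even parity (4 ones in 11100100000)


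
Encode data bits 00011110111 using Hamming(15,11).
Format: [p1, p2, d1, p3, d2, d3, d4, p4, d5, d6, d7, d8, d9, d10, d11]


Parity bits: p1=1, p2=1, p3=0, p4=0

110000101110111


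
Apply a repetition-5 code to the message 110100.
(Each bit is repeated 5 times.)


Each bit -> 5 copies

111111111100000111110000000000


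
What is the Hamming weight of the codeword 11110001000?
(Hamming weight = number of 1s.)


Counting 1s in 11110001000

5


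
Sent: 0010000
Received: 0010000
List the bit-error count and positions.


XOR: 0000000

0 errors (received matches sent)


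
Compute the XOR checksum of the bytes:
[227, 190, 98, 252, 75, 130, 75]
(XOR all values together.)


XOR chain: 227 ^ 190 ^ 98 ^ 252 ^ 75 ^ 130 ^ 75 = 65

65


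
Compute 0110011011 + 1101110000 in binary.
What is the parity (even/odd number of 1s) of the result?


0110011011 = 411
1101110000 = 880
Sum = 1291 = 10100001011
1s count = 5

odd parity (5 ones in 10100001011)


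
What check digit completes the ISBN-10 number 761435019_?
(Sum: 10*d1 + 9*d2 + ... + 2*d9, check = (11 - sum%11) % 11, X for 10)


Weighted sum: 224
224 mod 11 = 4

Check digit: 7


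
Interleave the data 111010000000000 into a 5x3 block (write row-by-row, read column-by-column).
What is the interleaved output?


Matrix:
  111
  010
  000
  000
  000
Read columns: 100001100010000

100001100010000


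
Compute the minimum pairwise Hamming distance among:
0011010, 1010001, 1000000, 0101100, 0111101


Comparing all pairs, minimum distance: 2
Can detect 1 errors, correct 0 errors

2


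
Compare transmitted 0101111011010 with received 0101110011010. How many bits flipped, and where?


XOR: 0000001000000

1 error(s) at position(s): 6


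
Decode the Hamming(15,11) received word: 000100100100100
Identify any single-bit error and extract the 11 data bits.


Syndrome = 4: error at position 4

Data: 00010100100 (corrected bit 4)


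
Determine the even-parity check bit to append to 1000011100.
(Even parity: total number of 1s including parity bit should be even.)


Number of 1s in data: 4
Parity bit: 0

0


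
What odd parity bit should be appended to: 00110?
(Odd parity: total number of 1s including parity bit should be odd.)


Number of 1s in data: 2
Parity bit: 1

1


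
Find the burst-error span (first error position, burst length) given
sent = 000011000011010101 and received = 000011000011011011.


XOR: 000000000000001110

Burst at position 14, length 3


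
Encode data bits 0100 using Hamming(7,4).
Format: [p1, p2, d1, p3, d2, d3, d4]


Parity bits: p1=1, p2=0, p3=1

1001100


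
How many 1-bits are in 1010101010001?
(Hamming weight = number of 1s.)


Counting 1s in 1010101010001

6


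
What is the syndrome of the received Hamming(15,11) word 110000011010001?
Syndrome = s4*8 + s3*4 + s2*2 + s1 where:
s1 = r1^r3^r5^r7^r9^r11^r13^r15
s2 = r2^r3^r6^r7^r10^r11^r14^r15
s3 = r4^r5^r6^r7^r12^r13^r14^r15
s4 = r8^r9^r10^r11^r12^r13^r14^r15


s1=0, s2=1, s3=1, s4=0

Syndrome = 6 (error at position 6)


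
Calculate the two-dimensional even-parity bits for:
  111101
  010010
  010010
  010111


Row parities: 1000
Column parities: 101010

Row P: 1000, Col P: 101010, Corner: 1


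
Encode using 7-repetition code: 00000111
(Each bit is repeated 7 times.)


Each bit -> 7 copies

00000000000000000000000000000000000111111111111111111111


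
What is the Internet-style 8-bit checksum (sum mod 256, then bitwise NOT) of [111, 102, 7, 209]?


Sum = 429 mod 256 = 173
Complement = 82

82


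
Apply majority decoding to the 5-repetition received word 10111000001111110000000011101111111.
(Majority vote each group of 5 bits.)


Groups: 10111, 00000, 11111, 10000, 00001, 11011, 11111
Majority votes: 1010011

1010011


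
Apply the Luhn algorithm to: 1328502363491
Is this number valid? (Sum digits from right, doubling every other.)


Luhn sum = 55
55 mod 10 = 5

Invalid (Luhn sum mod 10 = 5)


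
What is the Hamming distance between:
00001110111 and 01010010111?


XOR: 01011100000
Count of 1s: 4

4


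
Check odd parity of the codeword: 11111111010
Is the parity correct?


Number of 1s: 9

Yes, parity is correct (9 ones)


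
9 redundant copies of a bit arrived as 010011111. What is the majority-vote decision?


Ones: 6 out of 9
Threshold: 5

1 (6/9 voted 1)


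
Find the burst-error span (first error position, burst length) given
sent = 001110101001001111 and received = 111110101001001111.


XOR: 110000000000000000

Burst at position 0, length 2


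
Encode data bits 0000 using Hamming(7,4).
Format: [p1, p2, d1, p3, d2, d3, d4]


Parity bits: p1=0, p2=0, p3=0

0000000


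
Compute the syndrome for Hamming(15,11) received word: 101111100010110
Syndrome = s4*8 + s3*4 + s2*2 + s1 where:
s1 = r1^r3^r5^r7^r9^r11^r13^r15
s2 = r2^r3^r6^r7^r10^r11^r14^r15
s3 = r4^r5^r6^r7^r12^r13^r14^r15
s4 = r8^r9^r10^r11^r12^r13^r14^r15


s1=0, s2=1, s3=0, s4=1

Syndrome = 10 (error at position 10)


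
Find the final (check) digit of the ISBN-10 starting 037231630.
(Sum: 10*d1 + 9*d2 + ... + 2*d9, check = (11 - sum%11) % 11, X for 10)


Weighted sum: 153
153 mod 11 = 10

Check digit: 1


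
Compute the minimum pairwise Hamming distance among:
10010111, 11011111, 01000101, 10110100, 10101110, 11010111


Comparing all pairs, minimum distance: 1
Can detect 0 errors, correct 0 errors

1


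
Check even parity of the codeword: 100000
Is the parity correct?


Number of 1s: 1

No, parity error (1 ones)


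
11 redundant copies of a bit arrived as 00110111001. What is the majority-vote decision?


Ones: 6 out of 11
Threshold: 6

1 (6/11 voted 1)


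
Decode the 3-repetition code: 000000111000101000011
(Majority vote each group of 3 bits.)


Groups: 000, 000, 111, 000, 101, 000, 011
Majority votes: 0010101

0010101


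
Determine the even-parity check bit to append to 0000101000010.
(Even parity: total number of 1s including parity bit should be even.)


Number of 1s in data: 3
Parity bit: 1

1


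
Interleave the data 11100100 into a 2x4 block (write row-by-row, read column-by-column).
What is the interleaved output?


Matrix:
  1110
  0100
Read columns: 10111000

10111000


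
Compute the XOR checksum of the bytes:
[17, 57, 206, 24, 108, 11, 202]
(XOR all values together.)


XOR chain: 17 ^ 57 ^ 206 ^ 24 ^ 108 ^ 11 ^ 202 = 83

83


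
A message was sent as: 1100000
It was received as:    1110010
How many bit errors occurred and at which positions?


XOR: 0010010

2 error(s) at position(s): 2, 5


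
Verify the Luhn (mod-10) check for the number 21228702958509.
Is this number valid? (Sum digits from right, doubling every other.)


Luhn sum = 62
62 mod 10 = 2

Invalid (Luhn sum mod 10 = 2)


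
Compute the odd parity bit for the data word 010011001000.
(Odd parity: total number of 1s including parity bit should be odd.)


Number of 1s in data: 4
Parity bit: 1

1


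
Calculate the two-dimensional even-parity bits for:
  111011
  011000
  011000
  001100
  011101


Row parities: 10000
Column parities: 101010

Row P: 10000, Col P: 101010, Corner: 1


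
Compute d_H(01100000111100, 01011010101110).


XOR: 00111010010010
Count of 1s: 6

6


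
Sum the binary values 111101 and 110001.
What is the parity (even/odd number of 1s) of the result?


111101 = 61
110001 = 49
Sum = 110 = 1101110
1s count = 5

odd parity (5 ones in 1101110)


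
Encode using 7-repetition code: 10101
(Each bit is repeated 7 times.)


Each bit -> 7 copies

11111110000000111111100000001111111


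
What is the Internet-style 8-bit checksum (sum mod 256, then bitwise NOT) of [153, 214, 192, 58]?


Sum = 617 mod 256 = 105
Complement = 150

150


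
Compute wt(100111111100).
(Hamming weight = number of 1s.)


Counting 1s in 100111111100

8


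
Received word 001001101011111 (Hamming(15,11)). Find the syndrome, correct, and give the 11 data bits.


Syndrome = 0: no error detected

Data: 10111011111 (no errors)


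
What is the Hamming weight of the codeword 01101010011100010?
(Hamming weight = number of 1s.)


Counting 1s in 01101010011100010

8


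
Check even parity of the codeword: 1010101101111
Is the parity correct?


Number of 1s: 9

No, parity error (9 ones)


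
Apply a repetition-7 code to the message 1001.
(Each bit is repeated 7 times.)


Each bit -> 7 copies

1111111000000000000001111111


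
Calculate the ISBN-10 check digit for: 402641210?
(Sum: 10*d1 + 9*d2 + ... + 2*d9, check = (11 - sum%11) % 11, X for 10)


Weighted sum: 138
138 mod 11 = 6

Check digit: 5


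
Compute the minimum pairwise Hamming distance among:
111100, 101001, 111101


Comparing all pairs, minimum distance: 1
Can detect 0 errors, correct 0 errors

1


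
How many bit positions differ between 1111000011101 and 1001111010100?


XOR: 0110111001001
Count of 1s: 7

7


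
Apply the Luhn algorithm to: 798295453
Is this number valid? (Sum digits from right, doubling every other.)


Luhn sum = 46
46 mod 10 = 6

Invalid (Luhn sum mod 10 = 6)


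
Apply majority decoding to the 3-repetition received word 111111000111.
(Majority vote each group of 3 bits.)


Groups: 111, 111, 000, 111
Majority votes: 1101

1101


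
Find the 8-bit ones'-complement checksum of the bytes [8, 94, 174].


Sum = 276 mod 256 = 20
Complement = 235

235


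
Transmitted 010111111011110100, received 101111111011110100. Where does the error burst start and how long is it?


XOR: 111000000000000000

Burst at position 0, length 3


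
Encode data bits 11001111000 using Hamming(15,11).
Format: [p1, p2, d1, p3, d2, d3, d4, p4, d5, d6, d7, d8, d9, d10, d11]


Parity bits: p1=0, p2=1, p3=0, p4=0

011010001111000


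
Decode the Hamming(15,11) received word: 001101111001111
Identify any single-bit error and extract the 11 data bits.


Syndrome = 7: error at position 7

Data: 10101001111 (corrected bit 7)


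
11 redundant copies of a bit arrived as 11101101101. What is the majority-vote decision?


Ones: 8 out of 11
Threshold: 6

1 (8/11 voted 1)


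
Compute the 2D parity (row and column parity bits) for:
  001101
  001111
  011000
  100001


Row parities: 1000
Column parities: 111011

Row P: 1000, Col P: 111011, Corner: 1


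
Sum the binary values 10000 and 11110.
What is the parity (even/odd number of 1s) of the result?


10000 = 16
11110 = 30
Sum = 46 = 101110
1s count = 4

even parity (4 ones in 101110)


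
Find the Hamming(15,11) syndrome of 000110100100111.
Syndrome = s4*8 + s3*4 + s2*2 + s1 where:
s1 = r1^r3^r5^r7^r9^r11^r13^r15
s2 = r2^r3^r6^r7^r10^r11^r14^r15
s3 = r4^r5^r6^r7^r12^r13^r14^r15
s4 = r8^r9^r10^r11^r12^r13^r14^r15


s1=0, s2=0, s3=0, s4=0

Syndrome = 0 (no error)


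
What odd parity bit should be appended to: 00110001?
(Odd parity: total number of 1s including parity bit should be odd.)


Number of 1s in data: 3
Parity bit: 0

0


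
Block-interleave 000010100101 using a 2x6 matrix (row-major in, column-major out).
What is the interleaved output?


Matrix:
  000010
  100101
Read columns: 010000011001

010000011001


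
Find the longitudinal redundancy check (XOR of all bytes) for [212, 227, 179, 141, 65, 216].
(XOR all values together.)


XOR chain: 212 ^ 227 ^ 179 ^ 141 ^ 65 ^ 216 = 144

144


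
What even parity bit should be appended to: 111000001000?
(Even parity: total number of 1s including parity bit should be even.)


Number of 1s in data: 4
Parity bit: 0

0


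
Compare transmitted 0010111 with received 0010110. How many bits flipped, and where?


XOR: 0000001

1 error(s) at position(s): 6


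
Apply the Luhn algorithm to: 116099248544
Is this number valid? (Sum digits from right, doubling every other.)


Luhn sum = 56
56 mod 10 = 6

Invalid (Luhn sum mod 10 = 6)


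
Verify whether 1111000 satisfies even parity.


Number of 1s: 4

Yes, parity is correct (4 ones)


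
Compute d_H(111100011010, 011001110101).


XOR: 100101101111
Count of 1s: 8

8


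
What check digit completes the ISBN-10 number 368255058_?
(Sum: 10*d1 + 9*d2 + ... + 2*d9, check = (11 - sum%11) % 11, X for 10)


Weighted sum: 248
248 mod 11 = 6

Check digit: 5


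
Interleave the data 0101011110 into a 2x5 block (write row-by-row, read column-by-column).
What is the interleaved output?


Matrix:
  01010
  11110
Read columns: 0111011100

0111011100


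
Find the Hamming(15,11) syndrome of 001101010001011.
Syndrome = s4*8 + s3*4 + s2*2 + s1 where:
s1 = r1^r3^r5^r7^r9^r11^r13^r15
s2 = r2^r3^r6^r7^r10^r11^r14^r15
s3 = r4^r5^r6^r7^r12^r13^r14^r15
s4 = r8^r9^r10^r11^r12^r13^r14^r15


s1=0, s2=0, s3=1, s4=0

Syndrome = 4 (error at position 4)


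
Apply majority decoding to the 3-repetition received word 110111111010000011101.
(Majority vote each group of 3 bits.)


Groups: 110, 111, 111, 010, 000, 011, 101
Majority votes: 1110011

1110011


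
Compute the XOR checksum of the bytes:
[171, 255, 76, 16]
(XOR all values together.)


XOR chain: 171 ^ 255 ^ 76 ^ 16 = 8

8


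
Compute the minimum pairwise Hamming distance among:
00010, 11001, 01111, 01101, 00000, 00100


Comparing all pairs, minimum distance: 1
Can detect 0 errors, correct 0 errors

1


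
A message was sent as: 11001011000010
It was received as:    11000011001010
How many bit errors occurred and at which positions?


XOR: 00001000001000

2 error(s) at position(s): 4, 10


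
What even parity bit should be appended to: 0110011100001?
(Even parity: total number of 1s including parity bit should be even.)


Number of 1s in data: 6
Parity bit: 0

0


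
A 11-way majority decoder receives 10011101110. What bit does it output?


Ones: 7 out of 11
Threshold: 6

1 (7/11 voted 1)


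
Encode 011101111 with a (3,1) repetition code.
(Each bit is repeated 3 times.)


Each bit -> 3 copies

000111111111000111111111111


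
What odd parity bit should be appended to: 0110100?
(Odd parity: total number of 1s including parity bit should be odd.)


Number of 1s in data: 3
Parity bit: 0

0


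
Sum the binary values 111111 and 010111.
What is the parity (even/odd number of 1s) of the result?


111111 = 63
010111 = 23
Sum = 86 = 1010110
1s count = 4

even parity (4 ones in 1010110)


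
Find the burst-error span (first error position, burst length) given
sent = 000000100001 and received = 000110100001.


XOR: 000110000000

Burst at position 3, length 2


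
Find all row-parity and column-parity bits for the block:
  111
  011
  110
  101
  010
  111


Row parities: 100011
Column parities: 010

Row P: 100011, Col P: 010, Corner: 1


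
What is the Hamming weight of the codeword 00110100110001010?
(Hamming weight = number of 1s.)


Counting 1s in 00110100110001010

7


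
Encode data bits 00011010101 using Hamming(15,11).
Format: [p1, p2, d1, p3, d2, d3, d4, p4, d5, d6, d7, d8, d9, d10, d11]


Parity bits: p1=1, p2=1, p3=1, p4=0

110100101010101


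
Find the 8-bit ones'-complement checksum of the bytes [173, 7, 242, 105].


Sum = 527 mod 256 = 15
Complement = 240

240


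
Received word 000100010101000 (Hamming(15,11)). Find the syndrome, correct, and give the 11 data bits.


Syndrome = 10: error at position 10

Data: 00000001000 (corrected bit 10)


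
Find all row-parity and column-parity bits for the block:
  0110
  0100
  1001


Row parities: 010
Column parities: 1011

Row P: 010, Col P: 1011, Corner: 1


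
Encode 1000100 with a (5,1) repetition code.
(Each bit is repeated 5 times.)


Each bit -> 5 copies

11111000000000000000111110000000000


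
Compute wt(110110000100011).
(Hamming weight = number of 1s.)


Counting 1s in 110110000100011

7


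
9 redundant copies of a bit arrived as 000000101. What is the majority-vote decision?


Ones: 2 out of 9
Threshold: 5

0 (2/9 voted 1)


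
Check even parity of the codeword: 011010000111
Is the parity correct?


Number of 1s: 6

Yes, parity is correct (6 ones)


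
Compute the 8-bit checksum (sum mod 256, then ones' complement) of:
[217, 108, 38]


Sum = 363 mod 256 = 107
Complement = 148

148


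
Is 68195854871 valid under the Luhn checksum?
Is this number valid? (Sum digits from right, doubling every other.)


Luhn sum = 62
62 mod 10 = 2

Invalid (Luhn sum mod 10 = 2)


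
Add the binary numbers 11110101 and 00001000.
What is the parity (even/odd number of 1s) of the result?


11110101 = 245
00001000 = 8
Sum = 253 = 11111101
1s count = 7

odd parity (7 ones in 11111101)


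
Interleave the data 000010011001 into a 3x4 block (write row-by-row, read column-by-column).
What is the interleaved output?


Matrix:
  0000
  1001
  1001
Read columns: 011000000011

011000000011


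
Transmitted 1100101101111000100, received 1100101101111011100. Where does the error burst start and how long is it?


XOR: 0000000000000011000

Burst at position 14, length 2


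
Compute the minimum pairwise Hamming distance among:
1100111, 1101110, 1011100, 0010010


Comparing all pairs, minimum distance: 2
Can detect 1 errors, correct 0 errors

2


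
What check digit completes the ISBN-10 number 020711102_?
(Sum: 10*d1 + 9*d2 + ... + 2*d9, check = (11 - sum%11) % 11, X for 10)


Weighted sum: 86
86 mod 11 = 9

Check digit: 2


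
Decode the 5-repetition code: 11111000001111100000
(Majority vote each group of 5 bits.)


Groups: 11111, 00000, 11111, 00000
Majority votes: 1010

1010


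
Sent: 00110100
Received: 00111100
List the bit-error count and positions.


XOR: 00001000

1 error(s) at position(s): 4


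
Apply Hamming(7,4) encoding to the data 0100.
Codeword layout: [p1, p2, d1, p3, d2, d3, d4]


Parity bits: p1=1, p2=0, p3=1

1001100


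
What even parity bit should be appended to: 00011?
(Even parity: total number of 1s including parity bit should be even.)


Number of 1s in data: 2
Parity bit: 0

0


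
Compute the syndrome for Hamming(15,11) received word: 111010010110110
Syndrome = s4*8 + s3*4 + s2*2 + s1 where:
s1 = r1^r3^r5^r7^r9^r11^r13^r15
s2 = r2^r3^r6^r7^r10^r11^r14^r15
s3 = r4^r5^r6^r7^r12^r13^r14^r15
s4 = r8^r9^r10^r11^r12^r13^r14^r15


s1=1, s2=1, s3=1, s4=1

Syndrome = 15 (error at position 15)


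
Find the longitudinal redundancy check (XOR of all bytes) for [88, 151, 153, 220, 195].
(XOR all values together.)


XOR chain: 88 ^ 151 ^ 153 ^ 220 ^ 195 = 73

73


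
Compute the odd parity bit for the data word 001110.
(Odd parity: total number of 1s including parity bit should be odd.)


Number of 1s in data: 3
Parity bit: 0

0


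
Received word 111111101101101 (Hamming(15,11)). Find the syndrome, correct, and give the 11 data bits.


Syndrome = 13: error at position 13

Data: 11111101001 (corrected bit 13)


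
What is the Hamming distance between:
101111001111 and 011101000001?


XOR: 110010001110
Count of 1s: 6

6


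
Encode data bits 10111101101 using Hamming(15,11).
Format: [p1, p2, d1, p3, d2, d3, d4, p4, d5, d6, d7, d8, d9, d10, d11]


Parity bits: p1=1, p2=1, p3=1, p4=1

111101111101101


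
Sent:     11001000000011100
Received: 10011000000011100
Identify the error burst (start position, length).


XOR: 01010000000000000

Burst at position 1, length 3


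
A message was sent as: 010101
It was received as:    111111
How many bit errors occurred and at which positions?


XOR: 101010

3 error(s) at position(s): 0, 2, 4


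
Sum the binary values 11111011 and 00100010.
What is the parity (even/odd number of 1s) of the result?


11111011 = 251
00100010 = 34
Sum = 285 = 100011101
1s count = 5

odd parity (5 ones in 100011101)


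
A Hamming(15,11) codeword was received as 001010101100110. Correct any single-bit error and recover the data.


Syndrome = 1: error at position 1

Data: 11011100110 (corrected bit 1)


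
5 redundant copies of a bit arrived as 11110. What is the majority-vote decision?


Ones: 4 out of 5
Threshold: 3

1 (4/5 voted 1)


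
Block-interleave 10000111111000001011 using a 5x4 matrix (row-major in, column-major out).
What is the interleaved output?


Matrix:
  1000
  0111
  1110
  0000
  1011
Read columns: 10101011000110101001

10101011000110101001


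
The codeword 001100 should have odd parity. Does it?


Number of 1s: 2

No, parity error (2 ones)


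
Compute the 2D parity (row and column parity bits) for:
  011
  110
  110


Row parities: 000
Column parities: 011

Row P: 000, Col P: 011, Corner: 0


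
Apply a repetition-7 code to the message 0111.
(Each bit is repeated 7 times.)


Each bit -> 7 copies

0000000111111111111111111111


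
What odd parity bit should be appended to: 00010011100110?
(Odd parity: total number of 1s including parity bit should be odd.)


Number of 1s in data: 6
Parity bit: 1

1


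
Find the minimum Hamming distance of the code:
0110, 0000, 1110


Comparing all pairs, minimum distance: 1
Can detect 0 errors, correct 0 errors

1


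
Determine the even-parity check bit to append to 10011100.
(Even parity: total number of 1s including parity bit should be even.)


Number of 1s in data: 4
Parity bit: 0

0


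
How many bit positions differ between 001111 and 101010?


XOR: 100101
Count of 1s: 3

3


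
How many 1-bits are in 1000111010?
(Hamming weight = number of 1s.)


Counting 1s in 1000111010

5


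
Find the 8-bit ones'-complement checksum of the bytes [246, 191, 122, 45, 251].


Sum = 855 mod 256 = 87
Complement = 168

168


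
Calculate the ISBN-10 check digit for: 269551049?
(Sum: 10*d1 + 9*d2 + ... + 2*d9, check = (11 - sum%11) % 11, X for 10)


Weighted sum: 246
246 mod 11 = 4

Check digit: 7


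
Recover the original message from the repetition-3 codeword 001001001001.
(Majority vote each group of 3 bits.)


Groups: 001, 001, 001, 001
Majority votes: 0000

0000


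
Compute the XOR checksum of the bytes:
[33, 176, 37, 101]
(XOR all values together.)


XOR chain: 33 ^ 176 ^ 37 ^ 101 = 209

209


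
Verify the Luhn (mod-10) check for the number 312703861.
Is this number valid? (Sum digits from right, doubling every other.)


Luhn sum = 30
30 mod 10 = 0

Valid (Luhn sum mod 10 = 0)


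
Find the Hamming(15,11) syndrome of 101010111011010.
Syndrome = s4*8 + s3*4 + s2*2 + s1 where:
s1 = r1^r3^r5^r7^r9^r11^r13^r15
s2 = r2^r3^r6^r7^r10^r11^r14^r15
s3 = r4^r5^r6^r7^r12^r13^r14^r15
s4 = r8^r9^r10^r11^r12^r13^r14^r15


s1=0, s2=0, s3=0, s4=1

Syndrome = 8 (error at position 8)


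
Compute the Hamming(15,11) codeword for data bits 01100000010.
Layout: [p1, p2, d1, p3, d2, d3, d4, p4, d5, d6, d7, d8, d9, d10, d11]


Parity bits: p1=1, p2=0, p3=1, p4=1

100111010000010


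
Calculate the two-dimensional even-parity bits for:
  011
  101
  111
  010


Row parities: 0011
Column parities: 011

Row P: 0011, Col P: 011, Corner: 0


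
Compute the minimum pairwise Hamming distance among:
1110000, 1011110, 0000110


Comparing all pairs, minimum distance: 3
Can detect 2 errors, correct 1 errors

3


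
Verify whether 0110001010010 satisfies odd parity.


Number of 1s: 5

Yes, parity is correct (5 ones)


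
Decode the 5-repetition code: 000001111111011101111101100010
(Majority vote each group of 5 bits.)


Groups: 00000, 11111, 11011, 10111, 11011, 00010
Majority votes: 011110

011110
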